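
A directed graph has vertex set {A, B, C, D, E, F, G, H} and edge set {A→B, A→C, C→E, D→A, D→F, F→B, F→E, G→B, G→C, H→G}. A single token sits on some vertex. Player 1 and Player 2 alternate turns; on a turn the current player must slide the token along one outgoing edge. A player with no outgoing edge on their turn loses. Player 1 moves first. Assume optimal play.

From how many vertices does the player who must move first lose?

Use the standard recursion: the mover loses at a terminal position; elsewhere, the mover wins exactly when some move hands the opponent an L position.
Every edge goes from a vertex to one that appears earlier in the order B, E, C, G, H, F, A, D, so processing vertices in that order labels each vertex after all of its successors.
B: no outgoing edge → L
E: no outgoing edge → L
C: can move to E, which is L ⇒ W
G: can move to B, which is L ⇒ W
H: the only move is to G(W), a W ⇒ L
F: can move to E, which is L ⇒ W
A: can move to B, which is L ⇒ W
D: moves to A(W), F(W); every one is W ⇒ L
The L vertices are B, D, E, H; that is 4 in all.

4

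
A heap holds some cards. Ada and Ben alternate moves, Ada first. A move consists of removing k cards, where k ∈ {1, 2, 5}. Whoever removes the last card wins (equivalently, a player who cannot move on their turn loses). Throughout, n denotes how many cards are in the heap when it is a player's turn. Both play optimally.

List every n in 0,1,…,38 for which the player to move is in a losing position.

Compute win/loss labels from the base case upward. A position with no move is L. Any other position is W if it can reach an L in one move, else L.
n=0: no move → L
n=1: W (go to 0, an L position)
n=2: W (go to 0, an L position)
n=3: L (options 2(W), 1(W) are all W)
n=4: W (go to 3, an L position)
n=5: W (go to 3, an L position)
n=6: L (options 5(W), 4(W), 1(W) are all W)
n=7: W (go to 6, an L position)
n=8: W (go to 6, an L position)
n=9: L (options 8(W), 7(W), 4(W) are all W)
n=10: W (go to 9, an L position)
n=11: W (go to 9, an L position)
n=12: L (options 11(W), 10(W), 7(W) are all W)
n=13: W (go to 12, an L position)
n=14: W (go to 12, an L position)
n=15: L (options 14(W), 13(W), 10(W) are all W)
n=16: W (go to 15, an L position)
n=17: W (go to 15, an L position)
n=18: L (options 17(W), 16(W), 13(W) are all W)
n=19: W (go to 18, an L position)
n=20: W (go to 18, an L position)
n=21: L (options 20(W), 19(W), 16(W) are all W)
n=22: W (go to 21, an L position)
n=23: W (go to 21, an L position)
n=24: L (options 23(W), 22(W), 19(W) are all W)
n=25: W (go to 24, an L position)
n=26: W (go to 24, an L position)
n=27: L (options 26(W), 25(W), 22(W) are all W)
n=28: W (go to 27, an L position)
n=29: W (go to 27, an L position)
n=30: L (options 29(W), 28(W), 25(W) are all W)
n=31: W (go to 30, an L position)
n=32: W (go to 30, an L position)
n=33: L (options 32(W), 31(W), 28(W) are all W)
n=34: W (go to 33, an L position)
n=35: W (go to 33, an L position)
n=36: L (options 35(W), 34(W), 31(W) are all W)
n=37: W (go to 36, an L position)
n=38: W (go to 36, an L position)
The losing starting values of n are exactly the entries labelled L in this table (13 of them).

0, 3, 6, 9, 12, 15, 18, 21, 24, 27, 30, 33, 36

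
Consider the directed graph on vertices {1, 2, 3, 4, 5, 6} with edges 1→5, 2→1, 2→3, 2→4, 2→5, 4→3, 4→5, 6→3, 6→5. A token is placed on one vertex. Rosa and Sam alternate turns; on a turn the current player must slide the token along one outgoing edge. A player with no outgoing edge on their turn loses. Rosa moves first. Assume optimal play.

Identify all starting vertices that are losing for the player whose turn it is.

Work bottom-up. With no move the player to move loses. Otherwise the position is W if at least one move leads to an L position for the opponent, and L if every move leads to a W.
Every edge goes from a vertex to one that appears earlier in the order 5, 3, 1, 4, 2, 6, so processing vertices in that order labels each vertex after all of its successors.
5: no outgoing edge → L
3: no outgoing edge → L
1: can move to 5, which is L ⇒ W
4: can move to 3, which is L ⇒ W
2: can move to 3, which is L ⇒ W
6: can move to 3, which is L ⇒ W
The losing starting vertices are exactly the entries labelled L in this table (2 of them).

3, 5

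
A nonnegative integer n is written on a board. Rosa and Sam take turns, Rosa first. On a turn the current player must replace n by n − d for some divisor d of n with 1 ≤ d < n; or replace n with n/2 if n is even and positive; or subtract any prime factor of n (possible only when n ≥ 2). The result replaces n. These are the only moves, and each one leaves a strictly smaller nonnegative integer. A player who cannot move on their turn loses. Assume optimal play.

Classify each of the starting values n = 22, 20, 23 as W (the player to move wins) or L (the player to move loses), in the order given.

22: W, 20: L, 23: W

Build the W/L table. Terminal = L. A non-terminal position is W if it has a move to some L; otherwise it is L.
n=0: no move → L
n=1: no move → L
n=2: reaches L-position 0 → W
n=3: reaches L-position 0 → W
n=4: only reaches 2(W), 3(W), all W → L
n=5: reaches L-position 0 → W
n=6: reaches L-position 4 → W
n=7: reaches L-position 0 → W
n=8: reaches L-position 4 → W
n=9: only reaches 6(W), 8(W), all W → L
n=10: reaches L-position 9 → W
n=11: reaches L-position 0 → W
n=12: reaches L-position 9 → W
n=13: reaches L-position 0 → W
n=14: only reaches 7(W), 12(W), 13(W), all W → L
n=15: reaches L-position 14 → W
n=16: reaches L-position 14 → W
n=17: reaches L-position 0 → W
n=18: reaches L-position 9 → W
n=19: reaches L-position 0 → W
n=20: only reaches 10(W), 15(W), 16(W), 18(W), 19(W), all W → L
n=21: reaches L-position 14 → W
n=22: reaches L-position 20 → W
n=23: reaches L-position 0 → W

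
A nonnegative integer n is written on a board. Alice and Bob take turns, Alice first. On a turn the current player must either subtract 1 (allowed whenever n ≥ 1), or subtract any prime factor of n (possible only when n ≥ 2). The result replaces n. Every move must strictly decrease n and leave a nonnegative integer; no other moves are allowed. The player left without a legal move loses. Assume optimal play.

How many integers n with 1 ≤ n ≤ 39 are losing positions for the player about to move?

9

Build the W/L table. Terminal = L. A non-terminal position is W if it has a move to some L; otherwise it is L.
n=0: no move → L
n=1: W (go to 0, an L position)
n=2: W (go to 0, an L position)
n=3: W (go to 0, an L position)
n=4: L (options 2(W), 3(W) are all W)
n=5: W (go to 0, an L position)
n=6: W (go to 4, an L position)
n=7: W (go to 0, an L position)
n=8: L (options 6(W), 7(W) are all W)
n=9: W (go to 8, an L position)
n=10: W (go to 8, an L position)
n=11: W (go to 0, an L position)
n=12: L (options 9(W), 10(W), 11(W) are all W)
n=13: W (go to 0, an L position)
n=14: W (go to 12, an L position)
n=15: W (go to 12, an L position)
n=16: L (options 14(W), 15(W) are all W)
n=17: W (go to 0, an L position)
n=18: W (go to 16, an L position)
n=19: W (go to 0, an L position)
n=20: L (options 15(W), 18(W), 19(W) are all W)
n=21: W (go to 20, an L position)
n=22: W (go to 20, an L position)
n=23: W (go to 0, an L position)
n=24: L (options 21(W), 22(W), 23(W) are all W)
n=25: W (go to 20, an L position)
n=26: W (go to 24, an L position)
n=27: W (go to 24, an L position)
n=28: L (options 21(W), 26(W), 27(W) are all W)
n=29: W (go to 0, an L position)
n=30: W (go to 28, an L position)
n=31: W (go to 0, an L position)
n=32: L (options 30(W), 31(W) are all W)
n=33: W (go to 32, an L position)
n=34: W (go to 32, an L position)
n=35: W (go to 28, an L position)
n=36: L (options 33(W), 34(W), 35(W) are all W)
n=37: W (go to 0, an L position)
n=38: W (go to 36, an L position)
n=39: W (go to 36, an L position)
L entries with 1 ≤ n ≤ 39 (n=0 is outside the asked range and is not counted): n = 4, 8, 12, 16, 20, 24, 28, 32, 36; that makes 9.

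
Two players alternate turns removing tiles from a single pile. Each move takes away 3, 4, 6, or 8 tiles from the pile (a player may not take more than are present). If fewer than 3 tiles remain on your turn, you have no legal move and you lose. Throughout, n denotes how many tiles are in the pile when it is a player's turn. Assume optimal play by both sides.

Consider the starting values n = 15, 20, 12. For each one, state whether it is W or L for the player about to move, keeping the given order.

Compute win/loss labels from the base case upward. A position with no move is L. Any other position is W if it can reach an L in one move, else L.
n=0: no move → L
n=1: no move → L
n=2: no move → L
n=3: can move to 0, which is L ⇒ W
n=4: can move to 1, which is L ⇒ W
n=5: can move to 2, which is L ⇒ W
n=6: can move to 2, which is L ⇒ W
n=7: can move to 1, which is L ⇒ W
n=8: can move to 2, which is L ⇒ W
n=9: can move to 1, which is L ⇒ W
n=10: can move to 2, which is L ⇒ W
n=11: moves to 8(W), 7(W), 5(W), 3(W); every one is W ⇒ L
n=12: moves to 9(W), 8(W), 6(W), 4(W); every one is W ⇒ L
n=13: moves to 10(W), 9(W), 7(W), 5(W); every one is W ⇒ L
n=14: can move to 11, which is L ⇒ W
n=15: can move to 12, which is L ⇒ W
n=16: can move to 13, which is L ⇒ W
n=17: can move to 13, which is L ⇒ W
n=18: can move to 12, which is L ⇒ W
n=19: can move to 13, which is L ⇒ W
n=20: can move to 12, which is L ⇒ W

15: W, 20: W, 12: L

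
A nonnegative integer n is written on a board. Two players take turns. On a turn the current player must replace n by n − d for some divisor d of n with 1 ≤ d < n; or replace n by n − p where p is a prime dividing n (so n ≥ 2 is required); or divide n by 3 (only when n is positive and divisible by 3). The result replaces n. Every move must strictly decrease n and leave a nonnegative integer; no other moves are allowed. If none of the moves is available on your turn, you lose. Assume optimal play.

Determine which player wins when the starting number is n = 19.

Label each position W (a win for the player to move) or L (a loss). A position with no legal move is L; any other position is W exactly when some move reaches an L, and L when every move reaches a W.
n=0: no move → L
n=1: no move → L
n=2: W (go to 0, an L position)
n=3: W (go to 0, an L position)
n=4: L (options 2(W), 3(W) are all W)
n=5: W (go to 0, an L position)
n=6: W (go to 4, an L position)
n=7: W (go to 0, an L position)
n=8: W (go to 4, an L position)
n=9: L (options 3(W), 6(W), 8(W) are all W)
n=10: W (go to 9, an L position)
n=11: W (go to 0, an L position)
n=12: W (go to 4, an L position)
n=13: W (go to 0, an L position)
n=14: L (options 7(W), 12(W), 13(W) are all W)
n=15: W (go to 14, an L position)
n=16: W (go to 14, an L position)
n=17: W (go to 0, an L position)
n=18: W (go to 9, an L position)
n=19: W (go to 0, an L position)
From 19 the player to move can move to 0, reaching an L position.

The first player wins.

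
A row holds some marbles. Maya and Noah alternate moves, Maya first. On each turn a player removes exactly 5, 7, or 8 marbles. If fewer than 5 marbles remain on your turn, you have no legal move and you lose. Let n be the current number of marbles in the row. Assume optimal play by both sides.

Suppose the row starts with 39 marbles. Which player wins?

Noah wins.

Classify positions by backward induction: terminal positions (no move available) are L. From any other position, the mover wins iff some move reaches an L.
n=0: no move → L
n=1: no move → L
n=2: no move → L
n=3: no move → L
n=4: no move → L
n=5: W (go to 0, an L position)
n=6: W (go to 1, an L position)
n=7: W (go to 2, an L position)
n=8: W (go to 3, an L position)
n=9: W (go to 4, an L position)
n=10: W (go to 3, an L position)
n=11: W (go to 4, an L position)
n=12: W (go to 4, an L position)
n=13: L (options 8(W), 6(W), 5(W) are all W)
n=14: L (options 9(W), 7(W), 6(W) are all W)
n=15: L (options 10(W), 8(W), 7(W) are all W)
n=16: L (options 11(W), 9(W), 8(W) are all W)
n=17: L (options 12(W), 10(W), 9(W) are all W)
n=18: W (go to 13, an L position)
n=19: W (go to 14, an L position)
n=20: W (go to 15, an L position)
n=21: W (go to 16, an L position)
n=22: W (go to 17, an L position)
n=23: W (go to 16, an L position)
n=24: W (go to 17, an L position)
n=25: W (go to 17, an L position)
n=26: L (options 21(W), 19(W), 18(W) are all W)
n=27: L (options 22(W), 20(W), 19(W) are all W)
n=28: L (options 23(W), 21(W), 20(W) are all W)
n=29: L (options 24(W), 22(W), 21(W) are all W)
n=30: L (options 25(W), 23(W), 22(W) are all W)
n=31: W (go to 26, an L position)
n=32: W (go to 27, an L position)
n=33: W (go to 28, an L position)
n=34: W (go to 29, an L position)
n=35: W (go to 30, an L position)
n=36: W (go to 29, an L position)
n=37: W (go to 30, an L position)
n=38: W (go to 30, an L position)
n=39: L (options 34(W), 32(W), 31(W) are all W)
Every move from 39 reaches a W position, so the mover loses.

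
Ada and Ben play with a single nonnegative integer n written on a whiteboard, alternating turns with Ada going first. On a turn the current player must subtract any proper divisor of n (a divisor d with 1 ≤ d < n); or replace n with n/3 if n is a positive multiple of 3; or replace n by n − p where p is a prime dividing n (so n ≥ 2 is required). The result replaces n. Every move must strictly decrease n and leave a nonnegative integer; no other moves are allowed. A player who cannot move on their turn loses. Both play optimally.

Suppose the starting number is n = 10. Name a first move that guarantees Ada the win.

Compute win/loss labels from the base case upward. A position with no move is L. Any other position is W if it can reach an L in one move, else L.
n=0: no move → L
n=1: no move → L
n=2: reaches L-position 0 → W
n=3: reaches L-position 0 → W
n=4: only reaches 2(W), 3(W), all W → L
n=5: reaches L-position 0 → W
n=6: reaches L-position 4 → W
n=7: reaches L-position 0 → W
n=8: reaches L-position 4 → W
n=9: only reaches 3(W), 6(W), 8(W), all W → L
n=10: reaches L-position 9 → W
From 10, the L positions reachable in one move are: 9.

Move to 9.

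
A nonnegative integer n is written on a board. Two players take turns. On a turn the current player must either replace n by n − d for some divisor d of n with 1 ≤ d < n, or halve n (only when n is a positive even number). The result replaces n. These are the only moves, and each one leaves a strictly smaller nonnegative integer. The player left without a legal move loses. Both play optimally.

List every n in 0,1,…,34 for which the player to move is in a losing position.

Label each position W (a win for the player to move) or L (a loss). A position with no legal move is L; any other position is W exactly when some move reaches an L, and L when every move reaches a W.
n=0: no move → L
n=1: no move → L
n=2: W (go to 1, an L position)
n=3: L (sole option 2(W) is W)
n=4: W (go to 3, an L position)
n=5: L (sole option 4(W) is W)
n=6: W (go to 3, an L position)
n=7: L (sole option 6(W) is W)
n=8: W (go to 7, an L position)
n=9: L (options 6(W), 8(W) are all W)
n=10: W (go to 5, an L position)
n=11: L (sole option 10(W) is W)
n=12: W (go to 9, an L position)
n=13: L (sole option 12(W) is W)
n=14: W (go to 7, an L position)
n=15: L (options 10(W), 12(W), 14(W) are all W)
n=16: W (go to 15, an L position)
n=17: L (sole option 16(W) is W)
n=18: W (go to 9, an L position)
n=19: L (sole option 18(W) is W)
n=20: W (go to 15, an L position)
n=21: L (options 14(W), 18(W), 20(W) are all W)
n=22: W (go to 11, an L position)
n=23: L (sole option 22(W) is W)
n=24: W (go to 21, an L position)
n=25: L (options 20(W), 24(W) are all W)
n=26: W (go to 13, an L position)
n=27: L (options 18(W), 24(W), 26(W) are all W)
n=28: W (go to 21, an L position)
n=29: L (sole option 28(W) is W)
n=30: W (go to 15, an L position)
n=31: L (sole option 30(W) is W)
n=32: W (go to 31, an L position)
n=33: L (options 22(W), 30(W), 32(W) are all W)
n=34: W (go to 17, an L position)
The losing starting values of n are exactly the entries labelled L in this table (18 of them).

0, 1, 3, 5, 7, 9, 11, 13, 15, 17, 19, 21, 23, 25, 27, 29, 31, 33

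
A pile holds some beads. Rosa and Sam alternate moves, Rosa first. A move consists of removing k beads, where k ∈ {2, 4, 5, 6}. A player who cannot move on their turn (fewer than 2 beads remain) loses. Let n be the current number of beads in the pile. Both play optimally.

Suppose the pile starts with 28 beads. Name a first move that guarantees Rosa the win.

Remove 4, leaving 24.

Compute win/loss labels from the base case upward. A position with no move is L. Any other position is W if it can reach an L in one move, else L.
n=0: no move → L
n=1: no move → L
n=2: reaches L-position 0 → W
n=3: reaches L-position 1 → W
n=4: reaches L-position 0 → W
n=5: reaches L-position 1 → W
n=6: reaches L-position 1 → W
n=7: reaches L-position 1 → W
n=8: only reaches 6(W), 4(W), 3(W), 2(W), all W → L
n=9: only reaches 7(W), 5(W), 4(W), 3(W), all W → L
n=10: reaches L-position 8 → W
n=11: reaches L-position 9 → W
n=12: reaches L-position 8 → W
n=13: reaches L-position 9 → W
n=14: reaches L-position 9 → W
n=15: reaches L-position 9 → W
n=16: only reaches 14(W), 12(W), 11(W), 10(W), all W → L
n=17: only reaches 15(W), 13(W), 12(W), 11(W), all W → L
n=18: reaches L-position 16 → W
n=19: reaches L-position 17 → W
n=20: reaches L-position 16 → W
n=21: reaches L-position 17 → W
n=22: reaches L-position 17 → W
n=23: reaches L-position 17 → W
n=24: only reaches 22(W), 20(W), 19(W), 18(W), all W → L
n=25: only reaches 23(W), 21(W), 20(W), 19(W), all W → L
n=26: reaches L-position 24 → W
n=27: reaches L-position 25 → W
n=28: reaches L-position 24 → W
From 28, the L positions reachable in one move are: 24.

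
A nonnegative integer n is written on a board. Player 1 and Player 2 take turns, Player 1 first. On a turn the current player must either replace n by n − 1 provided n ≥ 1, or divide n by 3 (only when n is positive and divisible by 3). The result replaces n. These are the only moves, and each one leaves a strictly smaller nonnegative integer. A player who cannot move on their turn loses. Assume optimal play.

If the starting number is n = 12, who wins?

Player 1 wins.

Compute win/loss labels from the base case upward. A position with no move is L. Any other position is W if it can reach an L in one move, else L.
n=0: no move → L
n=1: W (go to 0, an L position)
n=2: L (sole option 1(W) is W)
n=3: W (go to 2, an L position)
n=4: L (sole option 3(W) is W)
n=5: W (go to 4, an L position)
n=6: W (go to 2, an L position)
n=7: L (sole option 6(W) is W)
n=8: W (go to 7, an L position)
n=9: L (options 3(W), 8(W) are all W)
n=10: W (go to 9, an L position)
n=11: L (sole option 10(W) is W)
n=12: W (go to 4, an L position)
From 12 Player 1 can move to 4, reaching an L position.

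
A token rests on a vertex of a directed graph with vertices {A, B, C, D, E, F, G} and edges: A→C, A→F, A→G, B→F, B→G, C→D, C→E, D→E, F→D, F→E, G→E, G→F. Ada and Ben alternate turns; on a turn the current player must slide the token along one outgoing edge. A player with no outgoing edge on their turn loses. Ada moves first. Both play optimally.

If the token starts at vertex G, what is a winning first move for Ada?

Use the standard recursion: the mover loses at a terminal position; elsewhere, the mover wins exactly when some move hands the opponent an L position.
Every edge goes from a vertex to one that appears earlier in the order E, D, F, G, C, A, B, so processing vertices in that order labels each vertex after all of its successors.
E: no outgoing edge → L
D: can move to E, which is L ⇒ W
F: can move to E, which is L ⇒ W
G: can move to E, which is L ⇒ W
C: can move to E, which is L ⇒ W
A: moves to C(W), G(W), F(W); every one is W ⇒ L
B: moves to G(W), F(W); every one is W ⇒ L
From G, the L positions reachable in one move are: E.

Move to E.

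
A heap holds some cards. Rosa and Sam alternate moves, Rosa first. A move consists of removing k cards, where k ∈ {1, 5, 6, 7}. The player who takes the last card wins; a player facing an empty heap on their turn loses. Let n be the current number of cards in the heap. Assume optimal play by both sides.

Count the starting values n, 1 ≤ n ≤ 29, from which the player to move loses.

8

Classify positions by backward induction: terminal positions (no move available) are L. From any other position, the mover wins iff some move reaches an L.
n=0: no move → L
n=1: W (go to 0, an L position)
n=2: L (sole option 1(W) is W)
n=3: W (go to 2, an L position)
n=4: L (sole option 3(W) is W)
n=5: W (go to 4, an L position)
n=6: W (go to 0, an L position)
n=7: W (go to 2, an L position)
n=8: W (go to 2, an L position)
n=9: W (go to 4, an L position)
n=10: W (go to 4, an L position)
n=11: W (go to 4, an L position)
n=12: L (options 11(W), 7(W), 6(W), 5(W) are all W)
n=13: W (go to 12, an L position)
n=14: L (options 13(W), 9(W), 8(W), 7(W) are all W)
n=15: W (go to 14, an L position)
n=16: L (options 15(W), 11(W), 10(W), 9(W) are all W)
n=17: W (go to 16, an L position)
n=18: W (go to 12, an L position)
n=19: W (go to 14, an L position)
n=20: W (go to 14, an L position)
n=21: W (go to 16, an L position)
n=22: W (go to 16, an L position)
n=23: W (go to 16, an L position)
n=24: L (options 23(W), 19(W), 18(W), 17(W) are all W)
n=25: W (go to 24, an L position)
n=26: L (options 25(W), 21(W), 20(W), 19(W) are all W)
n=27: W (go to 26, an L position)
n=28: L (options 27(W), 23(W), 22(W), 21(W) are all W)
n=29: W (go to 28, an L position)
L entries with 1 ≤ n ≤ 29 (n=0 is outside the asked range and is not counted): n = 2, 4, 12, 14, 16, 24, 26, 28; that makes 8.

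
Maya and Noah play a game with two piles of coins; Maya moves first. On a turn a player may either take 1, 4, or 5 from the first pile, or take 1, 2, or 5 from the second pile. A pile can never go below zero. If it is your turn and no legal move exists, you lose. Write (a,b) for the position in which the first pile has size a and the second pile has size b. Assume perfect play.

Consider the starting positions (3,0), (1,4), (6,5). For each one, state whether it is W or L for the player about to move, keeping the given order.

Compute win/loss labels from the base case upward. A position with no move is L. Any other position is W if it can reach an L in one move, else L.
No move ever increases a pile, so every position that can arise here has a ≤ 6 and b ≤ 5; it is enough to label the cells with 0 ≤ a ≤ 6 and 0 ≤ b ≤ 5.
Every move lowers a or b (never raises either), so fill the grid row by row in increasing a, and left to right within a row: each cell's successors are then already labelled.
      b=0  b=1  b=2  b=3  b=4  b=5
a=0:    L    W    W    L    W    W
a=1:    W    L    W    W    L    W
a=2:    L    W    W    L    W    W
a=3:    W    L    W    W    L    W
a=4:    W    W    L    W    W    L
a=5:    W    W    W    W    W    W
a=6:    W    W    L    W    W    L
Cells with no legal move (terminal, hence L): (0,0).
The remaining L cells, each justified by listing all of its moves:
(0,3): →(0,2)(W), (0,1)(W) — all W, so L
(1,1): →(0,1)(W), (1,0)(W) — all W, so L
(1,4): →(0,4)(W), (1,3)(W), (1,2)(W) — all W, so L
(2,0): →(1,0)(W) only, which is W, so L
(2,3): →(1,3)(W), (2,2)(W), (2,1)(W) — all W, so L
(3,1): →(2,1)(W), (3,0)(W) — all W, so L
(3,4): →(2,4)(W), (3,3)(W), (3,2)(W) — all W, so L
(4,2): →(3,2)(W), (0,2)(W), (4,1)(W), (4,0)(W) — all W, so L
(4,5): →(3,5)(W), (0,5)(W), (4,4)(W), (4,3)(W), (4,0)(W) — all W, so L
(6,2): →(5,2)(W), (2,2)(W), (1,2)(W), (6,1)(W), (6,0)(W) — all W, so L
(6,5): →(5,5)(W), (2,5)(W), (1,5)(W), (6,4)(W), (6,3)(W), (6,0)(W) — all W, so L
Every other cell has at least one move into one of the L cells above, so it is W.
(3,0): the move to (2,0) reaches an L cell, so W
(1,4): one of the L cells justified above, so L
(6,5): one of the L cells justified above, so L

(3,0): W, (1,4): L, (6,5): L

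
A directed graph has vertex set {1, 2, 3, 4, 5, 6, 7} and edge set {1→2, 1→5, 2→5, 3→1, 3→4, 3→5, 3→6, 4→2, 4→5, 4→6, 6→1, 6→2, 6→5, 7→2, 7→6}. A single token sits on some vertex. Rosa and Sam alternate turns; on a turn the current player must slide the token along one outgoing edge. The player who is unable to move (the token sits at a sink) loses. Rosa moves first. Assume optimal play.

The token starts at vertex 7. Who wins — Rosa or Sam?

Sam wins.

Use the standard recursion: the mover loses at a terminal position; elsewhere, the mover wins exactly when some move hands the opponent an L position.
Every edge goes from a vertex to one that appears earlier in the order 5, 2, 1, 6, 4, 7, 3, so processing vertices in that order labels each vertex after all of its successors.
5: no outgoing edge → L
2: reaches L-position 5 → W
1: reaches L-position 5 → W
6: reaches L-position 5 → W
4: reaches L-position 5 → W
7: only reaches 6(W), 2(W), all W → L
3: reaches L-position 5 → W
The starting position 7 is L: whatever Rosa does, the opponent receives a W position.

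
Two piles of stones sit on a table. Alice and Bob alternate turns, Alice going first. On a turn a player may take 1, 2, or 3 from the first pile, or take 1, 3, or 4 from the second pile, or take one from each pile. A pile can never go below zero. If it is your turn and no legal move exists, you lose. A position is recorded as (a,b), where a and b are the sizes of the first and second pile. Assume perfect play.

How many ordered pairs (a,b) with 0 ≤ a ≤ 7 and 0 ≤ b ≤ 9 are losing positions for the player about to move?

20

Label each position W (a win for the player to move) or L (a loss). A position with no legal move is L; any other position is W exactly when some move reaches an L, and L when every move reaches a W.
Every move lowers a or b (never raises either), so fill the grid row by row in increasing a, and left to right within a row: each cell's successors are then already labelled.
      b=0  b=1  b=2  b=3  b=4  b=5  b=6  b=7  b=8  b=9
a=0:    L    W    L    W    W    W    W    L    W    L
a=1:    W    W    W    W    L    W    L    W    W    W
a=2:    W    L    W    L    W    W    W    W    L    W
a=3:    W    W    W    W    W    L    W    W    W    W
a=4:    L    W    L    W    W    W    W    L    W    L
a=5:    W    W    W    W    L    W    L    W    W    W
a=6:    W    L    W    L    W    W    W    W    L    W
a=7:    W    W    W    W    W    L    W    W    W    W
Cells with no legal move (terminal, hence L): (0,0).
The remaining L cells, each justified by listing all of its moves:
(0,2): only reaches (0,1)(W), which is W → L
(0,7): only reaches (0,6)(W), (0,4)(W), (0,3)(W), all W → L
(0,9): only reaches (0,8)(W), (0,6)(W), (0,5)(W), all W → L
(1,4): only reaches (0,4)(W), (1,3)(W), (1,1)(W), (1,0)(W), (0,3)(W), all W → L
(1,6): only reaches (0,6)(W), (1,5)(W), (1,3)(W), (1,2)(W), (0,5)(W), all W → L
(2,1): only reaches (1,1)(W), (0,1)(W), (2,0)(W), (1,0)(W), all W → L
(2,3): only reaches (1,3)(W), (0,3)(W), (2,2)(W), (2,0)(W), (1,2)(W), all W → L
(2,8): only reaches (1,8)(W), (0,8)(W), (2,7)(W), (2,5)(W), (2,4)(W), (1,7)(W), all W → L
(3,5): only reaches (2,5)(W), (1,5)(W), (0,5)(W), (3,4)(W), (3,2)(W), (3,1)(W), (2,4)(W), all W → L
(4,0): only reaches (3,0)(W), (2,0)(W), (1,0)(W), all W → L
(4,2): only reaches (3,2)(W), (2,2)(W), (1,2)(W), (4,1)(W), (3,1)(W), all W → L
(4,7): only reaches (3,7)(W), (2,7)(W), (1,7)(W), (4,6)(W), (4,4)(W), (4,3)(W), (3,6)(W), all W → L
(4,9): only reaches (3,9)(W), (2,9)(W), (1,9)(W), (4,8)(W), (4,6)(W), (4,5)(W), (3,8)(W), all W → L
(5,4): only reaches (4,4)(W), (3,4)(W), (2,4)(W), (5,3)(W), (5,1)(W), (5,0)(W), (4,3)(W), all W → L
(5,6): only reaches (4,6)(W), (3,6)(W), (2,6)(W), (5,5)(W), (5,3)(W), (5,2)(W), (4,5)(W), all W → L
(6,1): only reaches (5,1)(W), (4,1)(W), (3,1)(W), (6,0)(W), (5,0)(W), all W → L
(6,3): only reaches (5,3)(W), (4,3)(W), (3,3)(W), (6,2)(W), (6,0)(W), (5,2)(W), all W → L
(6,8): only reaches (5,8)(W), (4,8)(W), (3,8)(W), (6,7)(W), (6,5)(W), (6,4)(W), (5,7)(W), all W → L
(7,5): only reaches (6,5)(W), (5,5)(W), (4,5)(W), (7,4)(W), (7,2)(W), (7,1)(W), (6,4)(W), all W → L
Every other cell has at least one move into one of the L cells above, so it is W.
L cells per row: a=0: 4, a=1: 2, a=2: 3, a=3: 1, a=4: 4, a=5: 2, a=6: 3, a=7: 1; total 20.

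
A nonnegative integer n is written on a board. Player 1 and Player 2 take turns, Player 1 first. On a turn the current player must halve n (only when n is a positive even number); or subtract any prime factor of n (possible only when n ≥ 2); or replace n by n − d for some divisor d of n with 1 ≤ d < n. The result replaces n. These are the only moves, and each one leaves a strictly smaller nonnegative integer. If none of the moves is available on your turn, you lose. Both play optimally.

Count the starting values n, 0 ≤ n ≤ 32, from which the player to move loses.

8

Label each position W (a win for the player to move) or L (a loss). A position with no legal move is L; any other position is W exactly when some move reaches an L, and L when every move reaches a W.
n=0: no move → L
n=1: no move → L
n=2: W (go to 0, an L position)
n=3: W (go to 0, an L position)
n=4: L (options 2(W), 3(W) are all W)
n=5: W (go to 0, an L position)
n=6: W (go to 4, an L position)
n=7: W (go to 0, an L position)
n=8: W (go to 4, an L position)
n=9: L (options 6(W), 8(W) are all W)
n=10: W (go to 9, an L position)
n=11: W (go to 0, an L position)
n=12: W (go to 9, an L position)
n=13: W (go to 0, an L position)
n=14: L (options 7(W), 12(W), 13(W) are all W)
n=15: W (go to 14, an L position)
n=16: W (go to 14, an L position)
n=17: W (go to 0, an L position)
n=18: W (go to 9, an L position)
n=19: W (go to 0, an L position)
n=20: L (options 10(W), 15(W), 16(W), 18(W), 19(W) are all W)
n=21: W (go to 14, an L position)
n=22: W (go to 20, an L position)
n=23: W (go to 0, an L position)
n=24: W (go to 20, an L position)
n=25: W (go to 20, an L position)
n=26: L (options 13(W), 24(W), 25(W) are all W)
n=27: W (go to 26, an L position)
n=28: W (go to 14, an L position)
n=29: W (go to 0, an L position)
n=30: W (go to 20, an L position)
n=31: W (go to 0, an L position)
n=32: L (options 16(W), 24(W), 28(W), 30(W), 31(W) are all W)
L entries with 0 ≤ n ≤ 32: n = 0, 1, 4, 9, 14, 20, 26, 32; that makes 8.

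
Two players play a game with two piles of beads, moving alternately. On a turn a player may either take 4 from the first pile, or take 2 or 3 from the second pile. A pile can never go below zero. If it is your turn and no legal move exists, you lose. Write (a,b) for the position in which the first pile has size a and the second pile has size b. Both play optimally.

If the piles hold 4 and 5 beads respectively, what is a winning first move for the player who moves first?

Move to (0,5).

Use the standard recursion: the mover loses at a terminal position; elsewhere, the mover wins exactly when some move hands the opponent an L position.
No move ever increases a pile, so every position that can arise here has a ≤ 4 and b ≤ 5; it is enough to label the cells with 0 ≤ a ≤ 4 and 0 ≤ b ≤ 5.
Every move lowers a or b (never raises either), so fill the grid row by row in increasing a, and left to right within a row: each cell's successors are then already labelled.
      b=0  b=1  b=2  b=3  b=4  b=5
a=0:    L    L    W    W    W    L
a=1:    L    L    W    W    W    L
a=2:    L    L    W    W    W    L
a=3:    L    L    W    W    W    L
a=4:    W    W    L    L    W    W
Cells with no legal move (terminal, hence L): (0,0), (0,1), (1,0), (1,1), (2,0), (2,1), (3,0), (3,1).
The remaining L cells, each justified by listing all of its moves:
(0,5): L (options (0,3)(W), (0,2)(W) are all W)
(1,5): L (options (1,3)(W), (1,2)(W) are all W)
(2,5): L (options (2,3)(W), (2,2)(W) are all W)
(3,5): L (options (3,3)(W), (3,2)(W) are all W)
(4,2): L (options (0,2)(W), (4,0)(W) are all W)
(4,3): L (options (0,3)(W), (4,1)(W), (4,0)(W) are all W)
Every other cell has at least one move into one of the L cells above, so it is W.
From (4,5), the L positions reachable in one move are: (0,5), (4,3), (4,2). Any move reaching one of these is winning.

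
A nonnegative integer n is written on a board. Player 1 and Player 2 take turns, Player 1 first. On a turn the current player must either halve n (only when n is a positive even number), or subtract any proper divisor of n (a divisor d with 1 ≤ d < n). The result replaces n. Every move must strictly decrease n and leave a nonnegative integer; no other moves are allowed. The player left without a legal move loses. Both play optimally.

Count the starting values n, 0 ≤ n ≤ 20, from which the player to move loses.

11

Use the standard recursion: the mover loses at a terminal position; elsewhere, the mover wins exactly when some move hands the opponent an L position.
n=0: no move → L
n=1: no move → L
n=2: can move to 1, which is L ⇒ W
n=3: the only move is to 2(W), a W ⇒ L
n=4: can move to 3, which is L ⇒ W
n=5: the only move is to 4(W), a W ⇒ L
n=6: can move to 3, which is L ⇒ W
n=7: the only move is to 6(W), a W ⇒ L
n=8: can move to 7, which is L ⇒ W
n=9: moves to 6(W), 8(W); every one is W ⇒ L
n=10: can move to 5, which is L ⇒ W
n=11: the only move is to 10(W), a W ⇒ L
n=12: can move to 9, which is L ⇒ W
n=13: the only move is to 12(W), a W ⇒ L
n=14: can move to 7, which is L ⇒ W
n=15: moves to 10(W), 12(W), 14(W); every one is W ⇒ L
n=16: can move to 15, which is L ⇒ W
n=17: the only move is to 16(W), a W ⇒ L
n=18: can move to 9, which is L ⇒ W
n=19: the only move is to 18(W), a W ⇒ L
n=20: can move to 15, which is L ⇒ W
L entries with 0 ≤ n ≤ 20: n = 0, 1, 3, 5, 7, 9, 11, 13, 15, 17, 19; that makes 11.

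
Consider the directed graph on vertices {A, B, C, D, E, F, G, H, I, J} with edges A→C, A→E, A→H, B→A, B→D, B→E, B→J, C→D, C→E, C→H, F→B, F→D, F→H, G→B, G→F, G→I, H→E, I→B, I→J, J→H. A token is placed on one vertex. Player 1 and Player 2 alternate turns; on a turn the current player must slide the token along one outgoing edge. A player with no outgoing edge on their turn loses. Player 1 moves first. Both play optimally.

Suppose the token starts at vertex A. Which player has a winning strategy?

Label each position W (a win for the player to move) or L (a loss). A position with no legal move is L; any other position is W exactly when some move reaches an L, and L when every move reaches a W.
Every edge goes from a vertex to one that appears earlier in the order E, D, H, C, A, J, B, I, F, G, so processing vertices in that order labels each vertex after all of its successors.
E: no outgoing edge → L
D: no outgoing edge → L
H: →E(L), so W
C: →D(L), so W
A: →E(L), so W
J: →H(W) only, which is W, so L
B: →J(L), so W
I: →J(L), so W
F: →D(L), so W
G: →F(W), I(W), B(W) — all W, so L
The starting position A is W: Player 1 should move to E, handing over an L position.

Player 1 wins.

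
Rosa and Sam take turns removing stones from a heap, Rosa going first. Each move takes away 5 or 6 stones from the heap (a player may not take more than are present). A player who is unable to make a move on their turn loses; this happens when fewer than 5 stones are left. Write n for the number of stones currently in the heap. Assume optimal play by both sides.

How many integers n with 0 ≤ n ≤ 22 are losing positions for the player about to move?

11

Build the W/L table. Terminal = L. A non-terminal position is W if it has a move to some L; otherwise it is L.
n=0: no move → L
n=1: no move → L
n=2: no move → L
n=3: no move → L
n=4: no move → L
n=5: can move to 0, which is L ⇒ W
n=6: can move to 1, which is L ⇒ W
n=7: can move to 2, which is L ⇒ W
n=8: can move to 3, which is L ⇒ W
n=9: can move to 4, which is L ⇒ W
n=10: can move to 4, which is L ⇒ W
n=11: moves to 6(W), 5(W); every one is W ⇒ L
n=12: moves to 7(W), 6(W); every one is W ⇒ L
n=13: moves to 8(W), 7(W); every one is W ⇒ L
n=14: moves to 9(W), 8(W); every one is W ⇒ L
n=15: moves to 10(W), 9(W); every one is W ⇒ L
n=16: can move to 11, which is L ⇒ W
n=17: can move to 12, which is L ⇒ W
n=18: can move to 13, which is L ⇒ W
n=19: can move to 14, which is L ⇒ W
n=20: can move to 15, which is L ⇒ W
n=21: can move to 15, which is L ⇒ W
n=22: moves to 17(W), 16(W); every one is W ⇒ L
L entries with 0 ≤ n ≤ 22: n = 0, 1, 2, 3, 4, 11, 12, 13, 14, 15, 22; that makes 11.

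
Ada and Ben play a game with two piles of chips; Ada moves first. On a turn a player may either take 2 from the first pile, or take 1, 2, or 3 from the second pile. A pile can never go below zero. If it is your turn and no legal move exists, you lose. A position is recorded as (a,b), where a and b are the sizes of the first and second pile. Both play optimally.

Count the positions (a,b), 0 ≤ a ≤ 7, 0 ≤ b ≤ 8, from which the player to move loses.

20

Build the W/L table. Terminal = L. A non-terminal position is W if it has a move to some L; otherwise it is L.
Every move lowers a or b (never raises either), so fill the grid row by row in increasing a, and left to right within a row: each cell's successors are then already labelled.
      b=0  b=1  b=2  b=3  b=4  b=5  b=6  b=7  b=8
a=0:    L    W    W    W    L    W    W    W    L
a=1:    L    W    W    W    L    W    W    W    L
a=2:    W    L    W    W    W    L    W    W    W
a=3:    W    L    W    W    W    L    W    W    W
a=4:    L    W    W    W    L    W    W    W    L
a=5:    L    W    W    W    L    W    W    W    L
a=6:    W    L    W    W    W    L    W    W    W
a=7:    W    L    W    W    W    L    W    W    W
Cells with no legal move (terminal, hence L): (0,0), (1,0).
The remaining L cells, each justified by listing all of its moves:
(0,4): moves to (0,3)(W), (0,2)(W), (0,1)(W); every one is W ⇒ L
(0,8): moves to (0,7)(W), (0,6)(W), (0,5)(W); every one is W ⇒ L
(1,4): moves to (1,3)(W), (1,2)(W), (1,1)(W); every one is W ⇒ L
(1,8): moves to (1,7)(W), (1,6)(W), (1,5)(W); every one is W ⇒ L
(2,1): moves to (0,1)(W), (2,0)(W); every one is W ⇒ L
(2,5): moves to (0,5)(W), (2,4)(W), (2,3)(W), (2,2)(W); every one is W ⇒ L
(3,1): moves to (1,1)(W), (3,0)(W); every one is W ⇒ L
(3,5): moves to (1,5)(W), (3,4)(W), (3,3)(W), (3,2)(W); every one is W ⇒ L
(4,0): the only move is to (2,0)(W), a W ⇒ L
(4,4): moves to (2,4)(W), (4,3)(W), (4,2)(W), (4,1)(W); every one is W ⇒ L
(4,8): moves to (2,8)(W), (4,7)(W), (4,6)(W), (4,5)(W); every one is W ⇒ L
(5,0): the only move is to (3,0)(W), a W ⇒ L
(5,4): moves to (3,4)(W), (5,3)(W), (5,2)(W), (5,1)(W); every one is W ⇒ L
(5,8): moves to (3,8)(W), (5,7)(W), (5,6)(W), (5,5)(W); every one is W ⇒ L
(6,1): moves to (4,1)(W), (6,0)(W); every one is W ⇒ L
(6,5): moves to (4,5)(W), (6,4)(W), (6,3)(W), (6,2)(W); every one is W ⇒ L
(7,1): moves to (5,1)(W), (7,0)(W); every one is W ⇒ L
(7,5): moves to (5,5)(W), (7,4)(W), (7,3)(W), (7,2)(W); every one is W ⇒ L
Every other cell has at least one move into one of the L cells above, so it is W.
L cells per row: a=0: 3, a=1: 3, a=2: 2, a=3: 2, a=4: 3, a=5: 3, a=6: 2, a=7: 2; total 20.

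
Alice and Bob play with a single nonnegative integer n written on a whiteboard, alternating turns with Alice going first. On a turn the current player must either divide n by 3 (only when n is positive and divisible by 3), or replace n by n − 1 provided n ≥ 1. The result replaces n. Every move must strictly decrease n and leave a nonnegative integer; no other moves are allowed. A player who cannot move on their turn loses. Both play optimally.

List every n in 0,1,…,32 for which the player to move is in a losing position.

Compute win/loss labels from the base case upward. A position with no move is L. Any other position is W if it can reach an L in one move, else L.
n=0: no move → L
n=1: →0(L), so W
n=2: →1(W) only, which is W, so L
n=3: →2(L), so W
n=4: →3(W) only, which is W, so L
n=5: →4(L), so W
n=6: →2(L), so W
n=7: →6(W) only, which is W, so L
n=8: →7(L), so W
n=9: →3(W), 8(W) — all W, so L
n=10: →9(L), so W
n=11: →10(W) only, which is W, so L
n=12: →4(L), so W
n=13: →12(W) only, which is W, so L
n=14: →13(L), so W
n=15: →5(W), 14(W) — all W, so L
n=16: →15(L), so W
n=17: →16(W) only, which is W, so L
n=18: →17(L), so W
n=19: →18(W) only, which is W, so L
n=20: →19(L), so W
n=21: →7(L), so W
n=22: →21(W) only, which is W, so L
n=23: →22(L), so W
n=24: →8(W), 23(W) — all W, so L
n=25: →24(L), so W
n=26: →25(W) only, which is W, so L
n=27: →9(L), so W
n=28: →27(W) only, which is W, so L
n=29: →28(L), so W
n=30: →10(W), 29(W) — all W, so L
n=31: →30(L), so W
n=32: →31(W) only, which is W, so L
Reading off the rows marked L gives the requested list; there are 16 such values of n.

0, 2, 4, 7, 9, 11, 13, 15, 17, 19, 22, 24, 26, 28, 30, 32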